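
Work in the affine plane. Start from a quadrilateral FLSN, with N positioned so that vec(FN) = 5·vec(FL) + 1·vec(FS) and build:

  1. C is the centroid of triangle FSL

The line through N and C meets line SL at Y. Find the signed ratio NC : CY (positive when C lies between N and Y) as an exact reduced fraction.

Assign F = (0, 0), L = (1, 0), S = (0, 1), N = (5, 1) — the answer is frame-independent, so this choice is without loss of generality.
1. C is the centroid of triangle FSL ⇒ C = (1/3, 1/3)
line NC meets SL at Y = (5/8, 3/8)
C = N + t·(Y−N) with t = 16/15, so NC:CY = 16/15:-1/15

NC:CY = -16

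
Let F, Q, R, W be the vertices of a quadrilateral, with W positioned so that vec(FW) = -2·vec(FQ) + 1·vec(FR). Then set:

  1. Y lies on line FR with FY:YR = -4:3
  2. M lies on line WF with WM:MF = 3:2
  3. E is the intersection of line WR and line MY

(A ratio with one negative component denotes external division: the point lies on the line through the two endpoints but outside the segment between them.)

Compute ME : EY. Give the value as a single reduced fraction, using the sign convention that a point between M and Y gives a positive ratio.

ME:EY = 1/5

Choose coordinates F = (0, 0), Q = (1, 0), R = (0, 1), W = (-2, 1).
1. Y lies on line FR with FY:YR = -4:3 ⇒ Y = (0, 4)
2. M lies on line WF with WM:MF = 3:2 ⇒ M = (-4/5, 2/5)
3. E is the intersection of line WR and line MY ⇒ E = (-2/3, 1)
E = M + t·(Y−M) with t = 1/6, so ME:EY = t:(1−t) = 1/6:5/6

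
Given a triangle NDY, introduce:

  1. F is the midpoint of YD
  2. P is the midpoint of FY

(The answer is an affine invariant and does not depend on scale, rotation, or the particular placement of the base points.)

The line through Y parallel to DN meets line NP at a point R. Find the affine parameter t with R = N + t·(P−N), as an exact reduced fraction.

t = 4/3

Choose coordinates N = (0, 0), D = (1, 0), Y = (0, 1).
1. F is the midpoint of YD ⇒ F = (1/2, 1/2)
2. P is the midpoint of FY ⇒ P = (1/4, 3/4)
through Y parallel to DN: direction (-1, 0); meets NP at R = (1/3, 1)
R = N + t·(P−N) with t = 4/3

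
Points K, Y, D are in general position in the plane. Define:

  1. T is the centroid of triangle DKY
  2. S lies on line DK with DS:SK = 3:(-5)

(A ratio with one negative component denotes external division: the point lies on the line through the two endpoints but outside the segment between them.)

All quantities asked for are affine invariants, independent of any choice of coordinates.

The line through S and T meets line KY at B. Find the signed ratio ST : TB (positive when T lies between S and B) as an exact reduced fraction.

Choose coordinates K = (0, 0), Y = (1, 0), D = (0, 1).
1. T is the centroid of triangle DKY ⇒ T = (1/3, 1/3)
2. S lies on line DK with DS:SK = 3:(-5) ⇒ S = (0, 5/2)
line ST meets KY at B = (5/13, 0)
T = S + t·(B−S) with t = 13/15, so ST:TB = 13/15:2/15

ST:TB = 13/2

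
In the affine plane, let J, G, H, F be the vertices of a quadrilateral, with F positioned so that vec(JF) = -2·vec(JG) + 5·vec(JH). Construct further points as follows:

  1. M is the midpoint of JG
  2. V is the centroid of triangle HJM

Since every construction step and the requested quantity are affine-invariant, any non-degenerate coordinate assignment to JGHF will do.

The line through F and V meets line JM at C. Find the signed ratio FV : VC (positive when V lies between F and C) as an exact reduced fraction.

FV:VC = 14

Set J = (0, 0), G = (1, 0), H = (0, 1), F = (-2, 5); any affine frame gives the same invariant.
1. M is the midpoint of JG ⇒ M = (1/2, 0)
2. V is the centroid of triangle HJM ⇒ V = (1/6, 1/3)
line FV meets JM at C = (9/28, 0)
V = F + t·(C−F) with t = 14/15, so FV:VC = 14/15:1/15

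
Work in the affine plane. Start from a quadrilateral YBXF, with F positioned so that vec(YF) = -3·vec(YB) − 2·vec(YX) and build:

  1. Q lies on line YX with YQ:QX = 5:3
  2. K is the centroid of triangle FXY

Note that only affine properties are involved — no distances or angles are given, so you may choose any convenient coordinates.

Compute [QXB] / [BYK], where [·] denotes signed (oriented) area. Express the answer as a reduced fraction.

Assign Y = (0, 0), B = (1, 0), X = (0, 1), F = (-3, -2) — the answer is frame-independent, so this choice is without loss of generality.
1. Q lies on line YX with YQ:QX = 5:3 ⇒ Q = (0, 5/8)
2. K is the centroid of triangle FXY ⇒ K = (-1, -1/3)
2·[QXB] = -3/8, 2·[BYK] = 1/3
[QXB]:[BYK] = -3/8:1/3 = -9/8

[QXB]:[BYK] = -9/8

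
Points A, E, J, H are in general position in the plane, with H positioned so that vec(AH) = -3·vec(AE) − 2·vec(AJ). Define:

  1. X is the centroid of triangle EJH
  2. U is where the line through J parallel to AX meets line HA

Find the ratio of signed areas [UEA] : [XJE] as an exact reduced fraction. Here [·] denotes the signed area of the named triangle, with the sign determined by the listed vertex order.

[UEA]:[XJE] = 2

Set A = (0, 0), E = (1, 0), J = (0, 1), H = (-3, -2); any affine frame gives the same invariant.
1. X is the centroid of triangle EJH ⇒ X = (-2/3, -1/3)
2. U is where the line through J parallel to AX meets line HA ⇒ U = (6, 4)
2·[UEA] = -4, 2·[XJE] = -2
[UEA]:[XJE] = -4:-2 = 2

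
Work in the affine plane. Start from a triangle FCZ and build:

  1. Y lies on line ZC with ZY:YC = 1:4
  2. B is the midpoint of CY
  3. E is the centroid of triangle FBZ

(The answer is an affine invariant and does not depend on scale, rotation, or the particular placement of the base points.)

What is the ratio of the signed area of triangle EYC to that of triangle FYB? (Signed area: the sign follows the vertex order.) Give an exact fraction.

Work in coordinates with F = (0, 0), C = (1, 0), Z = (0, 1).
1. Y lies on line ZC with ZY:YC = 1:4 ⇒ Y = (1/5, 4/5)
2. B is the midpoint of CY ⇒ B = (3/5, 2/5)
3. E is the centroid of triangle FBZ ⇒ E = (1/5, 7/15)
2·[EYC] = -4/15, 2·[FYB] = -2/5
[EYC]:[FYB] = -4/15:-2/5 = 2/3

[EYC]:[FYB] = 2/3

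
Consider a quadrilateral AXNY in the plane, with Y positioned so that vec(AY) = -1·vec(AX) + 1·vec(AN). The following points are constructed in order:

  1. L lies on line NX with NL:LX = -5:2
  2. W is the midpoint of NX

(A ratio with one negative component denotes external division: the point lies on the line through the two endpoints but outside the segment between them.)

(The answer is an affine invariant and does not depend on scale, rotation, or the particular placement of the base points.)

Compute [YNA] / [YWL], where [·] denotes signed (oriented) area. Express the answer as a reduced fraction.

Assign A = (0, 0), X = (1, 0), N = (0, 1), Y = (-1, 1) — the answer is frame-independent, so this choice is without loss of generality.
1. L lies on line NX with NL:LX = -5:2 ⇒ L = (5/3, -2/3)
2. W is the midpoint of NX ⇒ W = (1/2, 1/2)
2·[YNA] = -1, 2·[YWL] = -7/6
[YNA]:[YWL] = -1:-7/6 = 6/7

[YNA]:[YWL] = 6/7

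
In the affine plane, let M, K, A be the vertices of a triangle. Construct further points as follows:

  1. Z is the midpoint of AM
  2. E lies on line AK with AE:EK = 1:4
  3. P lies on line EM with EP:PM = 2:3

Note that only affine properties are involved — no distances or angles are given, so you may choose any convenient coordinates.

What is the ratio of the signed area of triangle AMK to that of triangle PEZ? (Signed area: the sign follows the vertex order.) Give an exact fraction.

[AMK]:[PEZ] = 25

Assign M = (0, 0), K = (1, 0), A = (0, 1) — the answer is frame-independent, so this choice is without loss of generality.
1. Z is the midpoint of AM ⇒ Z = (0, 1/2)
2. E lies on line AK with AE:EK = 1:4 ⇒ E = (1/5, 4/5)
3. P lies on line EM with EP:PM = 2:3 ⇒ P = (3/25, 12/25)
2·[AMK] = 1, 2·[PEZ] = 1/25
[AMK]:[PEZ] = 1:1/25 = 25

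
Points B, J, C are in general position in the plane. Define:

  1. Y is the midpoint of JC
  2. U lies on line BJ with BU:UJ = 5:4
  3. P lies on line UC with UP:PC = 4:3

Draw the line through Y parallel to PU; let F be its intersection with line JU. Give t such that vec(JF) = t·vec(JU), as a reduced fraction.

t = 1/2

Choose coordinates B = (0, 0), J = (1, 0), C = (0, 1).
1. Y is the midpoint of JC ⇒ Y = (1/2, 1/2)
2. U lies on line BJ with BU:UJ = 5:4 ⇒ U = (5/9, 0)
3. P lies on line UC with UP:PC = 4:3 ⇒ P = (5/21, 4/7)
through Y parallel to PU: direction (20/63, -4/7); meets JU at F = (7/9, 0)
F = J + t·(U−J) with t = 1/2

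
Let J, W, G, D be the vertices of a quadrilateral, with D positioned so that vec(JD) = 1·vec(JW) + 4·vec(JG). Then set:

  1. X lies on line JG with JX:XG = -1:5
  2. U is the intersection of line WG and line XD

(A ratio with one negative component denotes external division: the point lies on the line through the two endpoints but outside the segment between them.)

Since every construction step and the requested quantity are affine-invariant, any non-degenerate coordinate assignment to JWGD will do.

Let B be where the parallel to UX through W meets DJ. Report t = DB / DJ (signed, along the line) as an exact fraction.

Assign J = (0, 0), W = (1, 0), G = (0, 1), D = (1, 4) — the answer is frame-independent, so this choice is without loss of generality.
1. X lies on line JG with JX:XG = -1:5 ⇒ X = (0, -1/4)
2. U is the intersection of line WG and line XD ⇒ U = (5/21, 16/21)
through W parallel to UX: direction (-5/21, -85/84); meets DJ at B = (17, 68)
B = D + t·(J−D) with t = -16

t = -16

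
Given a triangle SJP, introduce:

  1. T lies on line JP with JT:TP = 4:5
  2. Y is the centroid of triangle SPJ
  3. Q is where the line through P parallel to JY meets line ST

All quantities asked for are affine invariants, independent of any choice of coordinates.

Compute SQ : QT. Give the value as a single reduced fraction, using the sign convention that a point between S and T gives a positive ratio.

SQ:QT = -18/5

Assign S = (0, 0), J = (1, 0), P = (0, 1) — the answer is frame-independent, so this choice is without loss of generality.
1. T lies on line JP with JT:TP = 4:5 ⇒ T = (5/9, 4/9)
2. Y is the centroid of triangle SPJ ⇒ Y = (1/3, 1/3)
3. Q is where the line through P parallel to JY meets line ST ⇒ Q = (10/13, 8/13)
Q = S + t·(T−S) with t = 18/13, so SQ:QT = t:(1−t) = 18/13:-5/13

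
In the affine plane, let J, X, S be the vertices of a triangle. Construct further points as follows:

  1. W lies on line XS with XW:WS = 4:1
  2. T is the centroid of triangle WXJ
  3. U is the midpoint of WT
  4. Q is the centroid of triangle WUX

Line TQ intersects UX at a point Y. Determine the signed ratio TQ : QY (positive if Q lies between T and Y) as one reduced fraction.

TQ:QY = -4

Set J = (0, 0), X = (1, 0), S = (0, 1); any affine frame gives the same invariant.
1. W lies on line XS with XW:WS = 4:1 ⇒ W = (1/5, 4/5)
2. T is the centroid of triangle WXJ ⇒ T = (2/5, 4/15)
3. U is the midpoint of WT ⇒ U = (3/10, 8/15)
4. Q is the centroid of triangle WUX ⇒ Q = (1/2, 4/9)
line TQ meets UX at Y = (19/40, 2/5)
Q = T + t·(Y−T) with t = 4/3, so TQ:QY = 4/3:-1/3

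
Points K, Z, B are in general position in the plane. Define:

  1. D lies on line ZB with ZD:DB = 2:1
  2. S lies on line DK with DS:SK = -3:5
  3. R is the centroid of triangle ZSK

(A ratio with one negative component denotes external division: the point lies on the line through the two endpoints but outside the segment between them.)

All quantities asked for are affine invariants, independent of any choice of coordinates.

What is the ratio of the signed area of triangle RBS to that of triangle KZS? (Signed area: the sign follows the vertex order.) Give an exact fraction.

Set K = (0, 0), Z = (1, 0), B = (0, 1); any affine frame gives the same invariant.
1. D lies on line ZB with ZD:DB = 2:1 ⇒ D = (1/3, 2/3)
2. S lies on line DK with DS:SK = -3:5 ⇒ S = (5/6, 5/3)
3. R is the centroid of triangle ZSK ⇒ R = (11/18, 5/9)
2·[RBS] = -7/9, 2·[KZS] = 5/3
[RBS]:[KZS] = -7/9:5/3 = -7/15

[RBS]:[KZS] = -7/15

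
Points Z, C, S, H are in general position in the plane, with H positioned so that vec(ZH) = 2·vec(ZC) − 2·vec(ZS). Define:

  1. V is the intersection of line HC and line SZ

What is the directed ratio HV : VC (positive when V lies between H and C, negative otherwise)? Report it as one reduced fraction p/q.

HV:VC = -2

Choose coordinates Z = (0, 0), C = (1, 0), S = (0, 1), H = (2, -2).
1. V is the intersection of line HC and line SZ ⇒ V = (0, 2)
V = H + t·(C−H) with t = 2, so HV:VC = t:(1−t) = 2:-1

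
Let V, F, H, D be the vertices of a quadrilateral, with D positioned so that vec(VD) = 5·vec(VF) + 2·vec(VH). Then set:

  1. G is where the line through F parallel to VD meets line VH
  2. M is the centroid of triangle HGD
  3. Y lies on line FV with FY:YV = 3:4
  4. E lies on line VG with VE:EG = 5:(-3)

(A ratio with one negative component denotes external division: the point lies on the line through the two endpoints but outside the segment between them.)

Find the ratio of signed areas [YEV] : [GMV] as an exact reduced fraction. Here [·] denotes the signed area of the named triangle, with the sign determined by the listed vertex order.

Set V = (0, 0), F = (1, 0), H = (0, 1), D = (5, 2); any affine frame gives the same invariant.
1. G is where the line through F parallel to VD meets line VH ⇒ G = (0, -2/5)
2. M is the centroid of triangle HGD ⇒ M = (5/3, 13/15)
3. Y lies on line FV with FY:YV = 3:4 ⇒ Y = (4/7, 0)
4. E lies on line VG with VE:EG = 5:(-3) ⇒ E = (0, -1)
2·[YEV] = -4/7, 2·[GMV] = 2/3
[YEV]:[GMV] = -4/7:2/3 = -6/7

[YEV]:[GMV] = -6/7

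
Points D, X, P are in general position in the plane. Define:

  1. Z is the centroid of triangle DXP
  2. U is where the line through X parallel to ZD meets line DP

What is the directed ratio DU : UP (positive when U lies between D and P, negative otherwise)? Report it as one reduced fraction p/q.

DU:UP = -1/2

Work in coordinates with D = (0, 0), X = (1, 0), P = (0, 1).
1. Z is the centroid of triangle DXP ⇒ Z = (1/3, 1/3)
2. U is where the line through X parallel to ZD meets line DP ⇒ U = (0, -1)
U = D + t·(P−D) with t = -1, so DU:UP = t:(1−t) = -1:2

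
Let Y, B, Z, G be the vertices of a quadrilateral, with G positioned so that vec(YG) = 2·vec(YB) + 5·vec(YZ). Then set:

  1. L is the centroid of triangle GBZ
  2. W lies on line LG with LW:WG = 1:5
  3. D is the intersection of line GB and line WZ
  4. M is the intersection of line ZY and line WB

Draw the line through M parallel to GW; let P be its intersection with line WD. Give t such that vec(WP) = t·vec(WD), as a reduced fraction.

t = 91/5

Set Y = (0, 0), B = (1, 0), Z = (0, 1), G = (2, 5); any affine frame gives the same invariant.
1. L is the centroid of triangle GBZ ⇒ L = (1, 2)
2. W lies on line LG with LW:WG = 1:5 ⇒ W = (7/6, 5/2)
3. D is the intersection of line GB and line WZ ⇒ D = (21/13, 40/13)
4. M is the intersection of line ZY and line WB ⇒ M = (0, -15)
through M parallel to GW: direction (-5/6, -5/2); meets WD at P = (28/3, 13)
P = W + t·(D−W) with t = 91/5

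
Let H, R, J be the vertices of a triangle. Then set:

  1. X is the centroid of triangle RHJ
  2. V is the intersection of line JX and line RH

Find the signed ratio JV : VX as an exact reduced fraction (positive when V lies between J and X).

JV:VX = -3

Choose coordinates H = (0, 0), R = (1, 0), J = (0, 1).
1. X is the centroid of triangle RHJ ⇒ X = (1/3, 1/3)
2. V is the intersection of line JX and line RH ⇒ V = (1/2, 0)
V = J + t·(X−J) with t = 3/2, so JV:VX = t:(1−t) = 3/2:-1/2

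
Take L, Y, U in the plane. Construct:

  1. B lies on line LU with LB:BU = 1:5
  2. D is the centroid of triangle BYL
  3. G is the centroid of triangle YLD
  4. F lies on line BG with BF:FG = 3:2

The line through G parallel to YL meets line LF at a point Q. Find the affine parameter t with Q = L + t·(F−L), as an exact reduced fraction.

Set L = (0, 0), Y = (1, 0), U = (0, 1); any affine frame gives the same invariant.
1. B lies on line LU with LB:BU = 1:5 ⇒ B = (0, 1/6)
2. D is the centroid of triangle BYL ⇒ D = (1/3, 1/18)
3. G is the centroid of triangle YLD ⇒ G = (4/9, 1/54)
4. F lies on line BG with BF:FG = 3:2 ⇒ F = (4/15, 7/90)
through G parallel to YL: direction (-1, 0); meets LF at Q = (4/63, 1/54)
Q = L + t·(F−L) with t = 5/21

t = 5/21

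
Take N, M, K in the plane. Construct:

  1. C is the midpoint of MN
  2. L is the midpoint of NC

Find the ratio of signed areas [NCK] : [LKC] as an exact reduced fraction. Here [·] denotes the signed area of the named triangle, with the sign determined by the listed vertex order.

Choose coordinates N = (0, 0), M = (1, 0), K = (0, 1).
1. C is the midpoint of MN ⇒ C = (1/2, 0)
2. L is the midpoint of NC ⇒ L = (1/4, 0)
2·[NCK] = 1/2, 2·[LKC] = -1/4
[NCK]:[LKC] = 1/2:-1/4 = -2

[NCK]:[LKC] = -2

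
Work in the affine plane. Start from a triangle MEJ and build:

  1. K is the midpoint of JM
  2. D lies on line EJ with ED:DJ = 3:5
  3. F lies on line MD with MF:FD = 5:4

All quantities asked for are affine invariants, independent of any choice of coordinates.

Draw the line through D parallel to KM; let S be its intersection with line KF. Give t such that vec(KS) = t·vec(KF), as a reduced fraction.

Set M = (0, 0), E = (1, 0), J = (0, 1); any affine frame gives the same invariant.
1. K is the midpoint of JM ⇒ K = (0, 1/2)
2. D lies on line EJ with ED:DJ = 3:5 ⇒ D = (5/8, 3/8)
3. F lies on line MD with MF:FD = 5:4 ⇒ F = (25/72, 5/24)
through D parallel to KM: direction (0, -1/2); meets KF at S = (5/8, -1/40)
S = K + t·(F−K) with t = 9/5

t = 9/5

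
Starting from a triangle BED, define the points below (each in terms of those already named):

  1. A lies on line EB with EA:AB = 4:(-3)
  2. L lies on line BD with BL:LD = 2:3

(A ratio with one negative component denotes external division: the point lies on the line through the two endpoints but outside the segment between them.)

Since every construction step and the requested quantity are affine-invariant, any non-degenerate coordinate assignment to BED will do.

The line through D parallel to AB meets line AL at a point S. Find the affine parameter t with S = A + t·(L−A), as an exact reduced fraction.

t = 5/2

Assign B = (0, 0), E = (1, 0), D = (0, 1) — the answer is frame-independent, so this choice is without loss of generality.
1. A lies on line EB with EA:AB = 4:(-3) ⇒ A = (-3, 0)
2. L lies on line BD with BL:LD = 2:3 ⇒ L = (0, 2/5)
through D parallel to AB: direction (3, 0); meets AL at S = (9/2, 1)
S = A + t·(L−A) with t = 5/2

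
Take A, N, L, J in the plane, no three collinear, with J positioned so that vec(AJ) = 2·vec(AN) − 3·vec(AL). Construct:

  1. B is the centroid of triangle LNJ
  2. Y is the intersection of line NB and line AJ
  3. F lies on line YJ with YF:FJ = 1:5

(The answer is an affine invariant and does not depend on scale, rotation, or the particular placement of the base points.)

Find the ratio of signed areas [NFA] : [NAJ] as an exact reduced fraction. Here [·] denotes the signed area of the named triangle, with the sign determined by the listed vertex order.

[NFA]:[NAJ] = -7/12

Set A = (0, 0), N = (1, 0), L = (0, 1), J = (2, -3); any affine frame gives the same invariant.
1. B is the centroid of triangle LNJ ⇒ B = (1, -2/3)
2. Y is the intersection of line NB and line AJ ⇒ Y = (1, -3/2)
3. F lies on line YJ with YF:FJ = 1:5 ⇒ F = (7/6, -7/4)
2·[NFA] = -7/4, 2·[NAJ] = 3
[NFA]:[NAJ] = -7/4:3 = -7/12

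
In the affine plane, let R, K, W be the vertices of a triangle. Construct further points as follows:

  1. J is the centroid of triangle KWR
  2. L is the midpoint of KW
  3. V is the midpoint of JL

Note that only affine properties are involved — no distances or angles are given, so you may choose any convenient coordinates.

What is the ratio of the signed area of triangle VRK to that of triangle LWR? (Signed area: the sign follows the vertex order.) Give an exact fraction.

[VRK]:[LWR] = 5/6

Work in coordinates with R = (0, 0), K = (1, 0), W = (0, 1).
1. J is the centroid of triangle KWR ⇒ J = (1/3, 1/3)
2. L is the midpoint of KW ⇒ L = (1/2, 1/2)
3. V is the midpoint of JL ⇒ V = (5/12, 5/12)
2·[VRK] = 5/12, 2·[LWR] = 1/2
[VRK]:[LWR] = 5/12:1/2 = 5/6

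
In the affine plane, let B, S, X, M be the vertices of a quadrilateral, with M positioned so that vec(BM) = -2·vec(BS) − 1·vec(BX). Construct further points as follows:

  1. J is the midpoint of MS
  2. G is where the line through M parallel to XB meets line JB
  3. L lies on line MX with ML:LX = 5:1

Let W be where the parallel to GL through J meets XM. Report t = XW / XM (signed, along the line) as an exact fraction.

t = -7/12

Choose coordinates B = (0, 0), S = (1, 0), X = (0, 1), M = (-2, -1).
1. J is the midpoint of MS ⇒ J = (-1/2, -1/2)
2. G is where the line through M parallel to XB meets line JB ⇒ G = (-2, -2)
3. L lies on line MX with ML:LX = 5:1 ⇒ L = (-1/3, 2/3)
through J parallel to GL: direction (5/3, 8/3); meets XM at W = (7/6, 13/6)
W = X + t·(M−X) with t = -7/12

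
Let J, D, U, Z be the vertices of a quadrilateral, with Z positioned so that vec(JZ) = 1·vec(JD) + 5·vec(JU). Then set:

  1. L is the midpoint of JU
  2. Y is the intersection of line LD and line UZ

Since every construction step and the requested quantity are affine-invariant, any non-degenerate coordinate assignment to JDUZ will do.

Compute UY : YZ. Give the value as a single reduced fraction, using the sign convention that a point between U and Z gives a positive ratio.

UY:YZ = -1/10

Work in coordinates with J = (0, 0), D = (1, 0), U = (0, 1), Z = (1, 5).
1. L is the midpoint of JU ⇒ L = (0, 1/2)
2. Y is the intersection of line LD and line UZ ⇒ Y = (-1/9, 5/9)
Y = U + t·(Z−U) with t = -1/9, so UY:YZ = t:(1−t) = -1/9:10/9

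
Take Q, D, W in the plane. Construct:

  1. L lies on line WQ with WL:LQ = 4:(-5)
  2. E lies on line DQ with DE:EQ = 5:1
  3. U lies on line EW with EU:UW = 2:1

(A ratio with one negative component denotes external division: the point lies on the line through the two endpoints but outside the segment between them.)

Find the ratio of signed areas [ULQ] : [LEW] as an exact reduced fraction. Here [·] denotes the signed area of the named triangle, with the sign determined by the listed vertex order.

Set Q = (0, 0), D = (1, 0), W = (0, 1); any affine frame gives the same invariant.
1. L lies on line WQ with WL:LQ = 4:(-5) ⇒ L = (0, 5)
2. E lies on line DQ with DE:EQ = 5:1 ⇒ E = (1/6, 0)
3. U lies on line EW with EU:UW = 2:1 ⇒ U = (1/18, 2/3)
2·[ULQ] = 5/18, 2·[LEW] = -2/3
[ULQ]:[LEW] = 5/18:-2/3 = -5/12

[ULQ]:[LEW] = -5/12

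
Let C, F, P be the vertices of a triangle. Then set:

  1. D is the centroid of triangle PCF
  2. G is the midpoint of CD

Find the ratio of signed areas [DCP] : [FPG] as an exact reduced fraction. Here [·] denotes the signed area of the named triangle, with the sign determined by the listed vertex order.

Set C = (0, 0), F = (1, 0), P = (0, 1); any affine frame gives the same invariant.
1. D is the centroid of triangle PCF ⇒ D = (1/3, 1/3)
2. G is the midpoint of CD ⇒ G = (1/6, 1/6)
2·[DCP] = -1/3, 2·[FPG] = 2/3
[DCP]:[FPG] = -1/3:2/3 = -1/2

[DCP]:[FPG] = -1/2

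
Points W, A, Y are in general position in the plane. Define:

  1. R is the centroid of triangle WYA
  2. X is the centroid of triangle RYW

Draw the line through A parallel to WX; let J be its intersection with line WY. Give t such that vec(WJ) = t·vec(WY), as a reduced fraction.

Choose coordinates W = (0, 0), A = (1, 0), Y = (0, 1).
1. R is the centroid of triangle WYA ⇒ R = (1/3, 1/3)
2. X is the centroid of triangle RYW ⇒ X = (1/9, 4/9)
through A parallel to WX: direction (1/9, 4/9); meets WY at J = (0, -4)
J = W + t·(Y−W) with t = -4

t = -4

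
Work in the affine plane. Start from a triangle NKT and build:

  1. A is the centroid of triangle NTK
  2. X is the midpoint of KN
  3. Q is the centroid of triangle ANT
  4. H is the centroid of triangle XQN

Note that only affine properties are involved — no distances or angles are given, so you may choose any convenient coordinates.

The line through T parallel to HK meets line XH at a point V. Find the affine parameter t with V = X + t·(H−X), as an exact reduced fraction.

t = 39/4

Set N = (0, 0), K = (1, 0), T = (0, 1); any affine frame gives the same invariant.
1. A is the centroid of triangle NTK ⇒ A = (1/3, 1/3)
2. X is the midpoint of KN ⇒ X = (1/2, 0)
3. Q is the centroid of triangle ANT ⇒ Q = (1/9, 4/9)
4. H is the centroid of triangle XQN ⇒ H = (11/54, 4/27)
through T parallel to HK: direction (43/54, -4/27); meets XH at V = (-43/18, 13/9)
V = X + t·(H−X) with t = 39/4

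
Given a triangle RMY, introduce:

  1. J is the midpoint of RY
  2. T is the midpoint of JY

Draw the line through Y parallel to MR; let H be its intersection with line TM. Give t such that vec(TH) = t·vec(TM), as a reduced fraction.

t = -1/3

Choose coordinates R = (0, 0), M = (1, 0), Y = (0, 1).
1. J is the midpoint of RY ⇒ J = (0, 1/2)
2. T is the midpoint of JY ⇒ T = (0, 3/4)
through Y parallel to MR: direction (-1, 0); meets TM at H = (-1/3, 1)
H = T + t·(M−T) with t = -1/3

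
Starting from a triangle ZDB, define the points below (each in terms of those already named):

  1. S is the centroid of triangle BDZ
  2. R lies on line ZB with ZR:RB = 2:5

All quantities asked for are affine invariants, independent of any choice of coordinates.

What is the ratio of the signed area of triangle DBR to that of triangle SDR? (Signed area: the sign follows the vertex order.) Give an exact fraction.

Choose coordinates Z = (0, 0), D = (1, 0), B = (0, 1).
1. S is the centroid of triangle BDZ ⇒ S = (1/3, 1/3)
2. R lies on line ZB with ZR:RB = 2:5 ⇒ R = (0, 2/7)
2·[DBR] = 5/7, 2·[SDR] = -1/7
[DBR]:[SDR] = 5/7:-1/7 = -5

[DBR]:[SDR] = -5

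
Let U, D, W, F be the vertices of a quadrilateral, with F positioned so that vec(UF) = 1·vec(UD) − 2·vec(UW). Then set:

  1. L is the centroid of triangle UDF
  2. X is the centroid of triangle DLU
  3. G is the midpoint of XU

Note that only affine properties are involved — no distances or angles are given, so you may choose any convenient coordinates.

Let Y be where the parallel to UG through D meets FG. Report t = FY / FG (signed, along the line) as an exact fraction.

Work in coordinates with U = (0, 0), D = (1, 0), W = (0, 1), F = (1, -2).
1. L is the centroid of triangle UDF ⇒ L = (2/3, -2/3)
2. X is the centroid of triangle DLU ⇒ X = (5/9, -2/9)
3. G is the midpoint of XU ⇒ G = (5/18, -1/9)
through D parallel to UG: direction (5/18, -1/9); meets FG at Y = (7/72, 13/36)
Y = F + t·(G−F) with t = 5/4

t = 5/4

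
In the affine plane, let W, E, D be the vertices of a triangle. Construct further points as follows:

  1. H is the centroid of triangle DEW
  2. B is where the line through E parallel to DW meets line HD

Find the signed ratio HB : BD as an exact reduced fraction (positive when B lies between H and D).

HB:BD = -2/3

Choose coordinates W = (0, 0), E = (1, 0), D = (0, 1).
1. H is the centroid of triangle DEW ⇒ H = (1/3, 1/3)
2. B is where the line through E parallel to DW meets line HD ⇒ B = (1, -1)
B = H + t·(D−H) with t = -2, so HB:BD = t:(1−t) = -2:3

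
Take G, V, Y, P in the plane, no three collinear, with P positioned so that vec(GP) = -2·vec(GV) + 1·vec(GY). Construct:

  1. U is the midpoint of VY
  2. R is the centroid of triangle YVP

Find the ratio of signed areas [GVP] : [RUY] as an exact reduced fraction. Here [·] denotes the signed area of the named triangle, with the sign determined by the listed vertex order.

[GVP]:[RUY] = 3

Choose coordinates G = (0, 0), V = (1, 0), Y = (0, 1), P = (-2, 1).
1. U is the midpoint of VY ⇒ U = (1/2, 1/2)
2. R is the centroid of triangle YVP ⇒ R = (-1/3, 2/3)
2·[GVP] = 1, 2·[RUY] = 1/3
[GVP]:[RUY] = 1:1/3 = 3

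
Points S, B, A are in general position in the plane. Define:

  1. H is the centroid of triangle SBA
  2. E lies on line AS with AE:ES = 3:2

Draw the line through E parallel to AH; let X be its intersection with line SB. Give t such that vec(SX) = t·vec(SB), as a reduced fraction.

Work in coordinates with S = (0, 0), B = (1, 0), A = (0, 1).
1. H is the centroid of triangle SBA ⇒ H = (1/3, 1/3)
2. E lies on line AS with AE:ES = 3:2 ⇒ E = (0, 2/5)
through E parallel to AH: direction (1/3, -2/3); meets SB at X = (1/5, 0)
X = S + t·(B−S) with t = 1/5

t = 1/5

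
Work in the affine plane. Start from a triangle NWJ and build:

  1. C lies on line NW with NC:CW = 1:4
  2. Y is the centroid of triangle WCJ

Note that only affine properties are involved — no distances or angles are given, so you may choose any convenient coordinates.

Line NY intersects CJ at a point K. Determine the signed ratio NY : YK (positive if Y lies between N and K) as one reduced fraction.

NY:YK = -7/4

Choose coordinates N = (0, 0), W = (1, 0), J = (0, 1).
1. C lies on line NW with NC:CW = 1:4 ⇒ C = (1/5, 0)
2. Y is the centroid of triangle WCJ ⇒ Y = (2/5, 1/3)
line NY meets CJ at K = (6/35, 1/7)
Y = N + t·(K−N) with t = 7/3, so NY:YK = 7/3:-4/3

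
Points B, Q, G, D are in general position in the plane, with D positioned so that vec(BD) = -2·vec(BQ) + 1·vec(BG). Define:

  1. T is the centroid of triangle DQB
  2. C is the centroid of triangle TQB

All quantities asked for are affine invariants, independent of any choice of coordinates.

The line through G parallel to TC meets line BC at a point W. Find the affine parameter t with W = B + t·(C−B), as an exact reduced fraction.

Work in coordinates with B = (0, 0), Q = (1, 0), G = (0, 1), D = (-2, 1).
1. T is the centroid of triangle DQB ⇒ T = (-1/3, 1/3)
2. C is the centroid of triangle TQB ⇒ C = (2/9, 1/9)
through G parallel to TC: direction (5/9, -2/9); meets BC at W = (10/9, 5/9)
W = B + t·(C−B) with t = 5

t = 5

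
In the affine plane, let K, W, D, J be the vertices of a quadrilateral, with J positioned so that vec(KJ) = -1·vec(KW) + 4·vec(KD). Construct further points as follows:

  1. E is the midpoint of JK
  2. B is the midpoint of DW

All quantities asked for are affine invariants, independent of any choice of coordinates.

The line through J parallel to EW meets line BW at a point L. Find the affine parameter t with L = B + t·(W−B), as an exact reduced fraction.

Assign K = (0, 0), W = (1, 0), D = (0, 1), J = (-1, 4) — the answer is frame-independent, so this choice is without loss of generality.
1. E is the midpoint of JK ⇒ E = (-1/2, 2)
2. B is the midpoint of DW ⇒ B = (1/2, 1/2)
through J parallel to EW: direction (3/2, -2); meets BW at L = (5, -4)
L = B + t·(W−B) with t = 9

t = 9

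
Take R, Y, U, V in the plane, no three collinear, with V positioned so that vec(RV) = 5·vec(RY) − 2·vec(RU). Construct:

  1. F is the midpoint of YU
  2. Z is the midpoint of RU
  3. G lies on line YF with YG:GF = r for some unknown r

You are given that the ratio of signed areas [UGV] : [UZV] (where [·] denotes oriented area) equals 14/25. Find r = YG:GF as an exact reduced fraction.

r = 3/2

Set R = (0, 0), Y = (1, 0), U = (0, 1), V = (5, -2); any affine frame gives the same invariant.
1. F is the midpoint of YU ⇒ F = (1/2, 1/2)
2. Z is the midpoint of RU ⇒ Z = (0, 1/2)
3. With YG:GF = r, write λ = r/(r+1) so G = Y + λ·(F−Y); G is affine-linear in λ
Every point depending on G is an affine combination of G and λ-independent points, so each such coordinate is linear in λ; the λ² term in each signed area is a multiple of (F−Y)×(F−Y) = 0, so 2·[UGV] and 2·[UZV] are each linear in λ. Evaluating at λ=0 and λ=1:
  2·[UGV] = −λ + 2,   2·[UZV] = 5/2
So [UGV]:[UZV] = (−λ + 2) / (5/2). Setting this equal to 14/25:
  −λ + 2 = 14/25·(5/2)  ⇒  λ = 3/5
Then r = λ/(1−λ) = (3/5)/(2/5) = 3/2. Check: with r = 3/2, G = (7/10, 3/10) and [UGV]:[UZV] = 14/25 as required.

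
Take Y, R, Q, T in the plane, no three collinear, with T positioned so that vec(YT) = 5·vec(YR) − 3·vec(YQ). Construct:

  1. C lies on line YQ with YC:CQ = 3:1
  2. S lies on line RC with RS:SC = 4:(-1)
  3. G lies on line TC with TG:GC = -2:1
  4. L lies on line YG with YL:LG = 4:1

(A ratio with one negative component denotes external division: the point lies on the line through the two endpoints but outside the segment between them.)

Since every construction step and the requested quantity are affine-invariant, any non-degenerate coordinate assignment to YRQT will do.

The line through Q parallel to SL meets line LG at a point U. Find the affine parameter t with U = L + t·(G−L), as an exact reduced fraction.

Assign Y = (0, 0), R = (1, 0), Q = (0, 1), T = (5, -3) — the answer is frame-independent, so this choice is without loss of generality.
1. C lies on line YQ with YC:CQ = 3:1 ⇒ C = (0, 3/4)
2. S lies on line RC with RS:SC = 4:(-1) ⇒ S = (-1/3, 1)
3. G lies on line TC with TG:GC = -2:1 ⇒ G = (-5, 9/2)
4. L lies on line YG with YL:LG = 4:1 ⇒ L = (-4, 18/5)
through Q parallel to SL: direction (-11/3, 13/5); meets LG at U = (-110/21, 33/7)
U = L + t·(G−L) with t = 26/21

t = 26/21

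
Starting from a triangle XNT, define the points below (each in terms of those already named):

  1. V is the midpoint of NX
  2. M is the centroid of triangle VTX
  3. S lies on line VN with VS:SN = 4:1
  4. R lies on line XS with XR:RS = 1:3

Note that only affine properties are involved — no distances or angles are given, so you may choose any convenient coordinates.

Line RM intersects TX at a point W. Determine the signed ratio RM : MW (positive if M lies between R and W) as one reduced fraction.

Set X = (0, 0), N = (1, 0), T = (0, 1); any affine frame gives the same invariant.
1. V is the midpoint of NX ⇒ V = (1/2, 0)
2. M is the centroid of triangle VTX ⇒ M = (1/6, 1/3)
3. S lies on line VN with VS:SN = 4:1 ⇒ S = (9/10, 0)
4. R lies on line XS with XR:RS = 1:3 ⇒ R = (9/40, 0)
line RM meets TX at W = (0, 9/7)
M = R + t·(W−R) with t = 7/27, so RM:MW = 7/27:20/27

RM:MW = 7/20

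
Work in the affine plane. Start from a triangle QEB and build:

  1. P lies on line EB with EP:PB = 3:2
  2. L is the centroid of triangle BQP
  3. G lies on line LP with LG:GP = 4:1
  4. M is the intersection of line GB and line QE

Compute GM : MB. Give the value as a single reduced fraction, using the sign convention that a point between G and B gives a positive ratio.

GM:MB = -44/75

Work in coordinates with Q = (0, 0), E = (1, 0), B = (0, 1).
1. P lies on line EB with EP:PB = 3:2 ⇒ P = (2/5, 3/5)
2. L is the centroid of triangle BQP ⇒ L = (2/15, 8/15)
3. G lies on line LP with LG:GP = 4:1 ⇒ G = (26/75, 44/75)
4. M is the intersection of line GB and line QE ⇒ M = (26/31, 0)
M = G + t·(B−G) with t = -44/31, so GM:MB = t:(1−t) = -44/31:75/31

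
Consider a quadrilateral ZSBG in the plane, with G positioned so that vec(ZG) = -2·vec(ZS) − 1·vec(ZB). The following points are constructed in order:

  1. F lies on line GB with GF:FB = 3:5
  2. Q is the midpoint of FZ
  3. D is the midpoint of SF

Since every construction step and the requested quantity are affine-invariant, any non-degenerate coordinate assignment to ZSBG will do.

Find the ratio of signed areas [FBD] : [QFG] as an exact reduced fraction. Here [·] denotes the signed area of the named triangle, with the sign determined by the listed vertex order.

[FBD]:[QFG] = -10/3

Set Z = (0, 0), S = (1, 0), B = (0, 1), G = (-2, -1); any affine frame gives the same invariant.
1. F lies on line GB with GF:FB = 3:5 ⇒ F = (-5/4, -1/4)
2. Q is the midpoint of FZ ⇒ Q = (-5/8, -1/8)
3. D is the midpoint of SF ⇒ D = (-1/8, -1/8)
2·[FBD] = -5/4, 2·[QFG] = 3/8
[FBD]:[QFG] = -5/4:3/8 = -10/3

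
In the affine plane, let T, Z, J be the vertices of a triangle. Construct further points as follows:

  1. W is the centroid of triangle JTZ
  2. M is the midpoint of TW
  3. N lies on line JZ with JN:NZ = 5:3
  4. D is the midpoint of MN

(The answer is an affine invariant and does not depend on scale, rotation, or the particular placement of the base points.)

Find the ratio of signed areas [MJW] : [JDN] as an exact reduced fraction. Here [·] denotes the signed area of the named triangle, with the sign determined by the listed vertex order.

Choose coordinates T = (0, 0), Z = (1, 0), J = (0, 1).
1. W is the centroid of triangle JTZ ⇒ W = (1/3, 1/3)
2. M is the midpoint of TW ⇒ M = (1/6, 1/6)
3. N lies on line JZ with JN:NZ = 5:3 ⇒ N = (5/8, 3/8)
4. D is the midpoint of MN ⇒ D = (19/48, 13/48)
2·[MJW] = -1/6, 2·[JDN] = 5/24
[MJW]:[JDN] = -1/6:5/24 = -4/5

[MJW]:[JDN] = -4/5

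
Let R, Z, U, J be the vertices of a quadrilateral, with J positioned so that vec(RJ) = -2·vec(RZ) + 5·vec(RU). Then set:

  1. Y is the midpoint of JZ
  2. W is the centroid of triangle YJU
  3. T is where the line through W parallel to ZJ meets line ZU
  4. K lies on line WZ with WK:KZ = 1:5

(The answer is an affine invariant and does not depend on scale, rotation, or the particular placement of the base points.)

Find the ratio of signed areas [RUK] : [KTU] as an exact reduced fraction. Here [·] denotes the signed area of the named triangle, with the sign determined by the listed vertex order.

[RUK]:[KTU] = -19/20

Set R = (0, 0), Z = (1, 0), U = (0, 1), J = (-2, 5); any affine frame gives the same invariant.
1. Y is the midpoint of JZ ⇒ Y = (-1/2, 5/2)
2. W is the centroid of triangle YJU ⇒ W = (-5/6, 17/6)
3. T is where the line through W parallel to ZJ meets line ZU ⇒ T = (2/3, 1/3)
4. K lies on line WZ with WK:KZ = 1:5 ⇒ K = (-19/36, 85/36)
2·[RUK] = 19/36, 2·[KTU] = -5/9
[RUK]:[KTU] = 19/36:-5/9 = -19/20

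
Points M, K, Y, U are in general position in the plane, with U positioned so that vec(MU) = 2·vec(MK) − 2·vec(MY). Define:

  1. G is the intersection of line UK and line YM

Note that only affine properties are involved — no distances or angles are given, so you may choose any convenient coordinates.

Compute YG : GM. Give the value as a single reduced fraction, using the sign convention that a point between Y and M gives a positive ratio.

YG:GM = -1/2

Set M = (0, 0), K = (1, 0), Y = (0, 1), U = (2, -2); any affine frame gives the same invariant.
1. G is the intersection of line UK and line YM ⇒ G = (0, 2)
G = Y + t·(M−Y) with t = -1, so YG:GM = t:(1−t) = -1:2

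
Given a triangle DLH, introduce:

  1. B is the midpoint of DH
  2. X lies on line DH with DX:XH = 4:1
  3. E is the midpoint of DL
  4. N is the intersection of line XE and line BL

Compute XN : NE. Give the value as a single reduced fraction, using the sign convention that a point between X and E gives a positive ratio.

Assign D = (0, 0), L = (1, 0), H = (0, 1) — the answer is frame-independent, so this choice is without loss of generality.
1. B is the midpoint of DH ⇒ B = (0, 1/2)
2. X lies on line DH with DX:XH = 4:1 ⇒ X = (0, 4/5)
3. E is the midpoint of DL ⇒ E = (1/2, 0)
4. N is the intersection of line XE and line BL ⇒ N = (3/11, 4/11)
N = X + t·(E−X) with t = 6/11, so XN:NE = t:(1−t) = 6/11:5/11

XN:NE = 6/5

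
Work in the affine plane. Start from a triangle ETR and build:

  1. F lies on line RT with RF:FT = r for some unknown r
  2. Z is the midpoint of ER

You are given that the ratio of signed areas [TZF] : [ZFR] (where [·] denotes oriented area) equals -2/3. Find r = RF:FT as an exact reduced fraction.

r = 3/2

Set E = (0, 0), T = (1, 0), R = (0, 1); any affine frame gives the same invariant.
1. With RF:FT = r, write λ = r/(r+1) so F = R + λ·(T−R); F is affine-linear in λ
2. Z is the midpoint of ER ⇒ Z = (0, 1/2)
Every point depending on F is an affine combination of F and λ-independent points, so each such coordinate is linear in λ; the λ² term in each signed area is a multiple of (T−R)×(T−R) = 0, so 2·[TZF] and 2·[ZFR] are each linear in λ. Evaluating at λ=0 and λ=1:
  2·[TZF] = 1/2·λ − 1/2,   2·[ZFR] = 1/2·λ
So [TZF]:[ZFR] = (1/2·λ − 1/2) / (1/2·λ). Setting this equal to -2/3:
  1/2·λ − 1/2 = -2/3·(1/2·λ)  ⇒  λ = 3/5
Then r = λ/(1−λ) = (3/5)/(2/5) = 3/2. Check: with r = 3/2, F = (3/5, 2/5) and [TZF]:[ZFR] = -2/3 as required.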